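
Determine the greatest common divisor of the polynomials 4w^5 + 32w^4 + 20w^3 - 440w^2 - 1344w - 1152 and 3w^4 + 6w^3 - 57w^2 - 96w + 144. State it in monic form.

w^3 + 3w^2 - 16w - 48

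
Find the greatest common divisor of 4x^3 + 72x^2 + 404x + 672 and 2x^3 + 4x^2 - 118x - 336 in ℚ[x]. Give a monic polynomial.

x^2 + 10x + 21

By polynomial division,
  4x^3 + 72x^2 + 404x + 672 = (2)(2x^3 + 4x^2 - 118x - 336) + (64x^2 + 640x + 1344)
  2x^3 + 4x^2 - 118x - 336 = ((1/32)x - 1/4)(64x^2 + 640x + 1344) + (0)
Last nonzero remainder: 64x^2 + 640x + 1344. Dividing through by 64 gives the monic gcd x^2 + 10x + 21.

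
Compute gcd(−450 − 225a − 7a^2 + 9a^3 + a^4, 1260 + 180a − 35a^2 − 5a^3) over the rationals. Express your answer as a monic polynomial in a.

6 + a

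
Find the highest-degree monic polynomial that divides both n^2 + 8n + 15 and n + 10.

1

Euclidean algorithm in ℚ[n]:
  n^2 + 8n + 15 = (n − 2)(n + 10) + (35)
  n + 10 = ((1/35)n + 2/7)(35) + (0)
The last nonzero remainder is the constant 35, so the polynomials are coprime and gcd = 1.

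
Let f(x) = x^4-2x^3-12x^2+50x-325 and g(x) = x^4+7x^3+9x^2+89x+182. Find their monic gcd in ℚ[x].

x^2-2x+13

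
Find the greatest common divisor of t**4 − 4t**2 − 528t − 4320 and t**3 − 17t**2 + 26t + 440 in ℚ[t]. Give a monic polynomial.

t − 10

Apply the Euclidean algorithm:
  t**4 − 4t**2 − 528t − 4320 = (t + 17)(t**3 − 17t**2 + 26t + 440) + (259t**2 − 1410t − 11800)
  t**3 − 17t**2 + 26t + 440 = ((1/259)t − 2993/67081)(259t**2 − 1410t − 11800) + ((580176/67081)t − 5801760/67081)
  259t**2 − 1410t − 11800 = ((17373979/580176)t + 19788895/145044)((580176/67081)t − 5801760/67081) + (0)
Last nonzero remainder: (580176/67081)t − 5801760/67081. Dividing through by 580176/67081 gives the monic gcd t − 10.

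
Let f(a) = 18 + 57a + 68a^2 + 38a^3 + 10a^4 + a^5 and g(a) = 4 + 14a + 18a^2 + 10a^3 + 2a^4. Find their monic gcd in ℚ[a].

2 + 5a + 4a^2 + a^3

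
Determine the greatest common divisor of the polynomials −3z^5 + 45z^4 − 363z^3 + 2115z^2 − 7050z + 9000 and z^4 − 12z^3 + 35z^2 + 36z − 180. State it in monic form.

z^2 − 8z + 15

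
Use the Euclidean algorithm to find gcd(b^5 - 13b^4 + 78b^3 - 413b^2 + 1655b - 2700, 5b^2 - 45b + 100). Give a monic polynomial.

b^2 - 9b + 20

Apply the Euclidean algorithm:
  b^5 - 13b^4 + 78b^3 - 413b^2 + 1655b - 2700 = ((1/5)b^3 - (4/5)b^2 + (22/5)b - 27)(5b^2 - 45b + 100) + (0)
Last nonzero remainder: 5b^2 - 45b + 100. Dividing through by 5 gives the monic gcd b^2 - 9b + 20.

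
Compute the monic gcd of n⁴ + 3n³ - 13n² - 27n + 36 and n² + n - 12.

n² + n - 12

Apply the Euclidean algorithm:
  n⁴ + 3n³ - 13n² - 27n + 36 = (n² + 2n - 3)(n² + n - 12) + (0)
The last nonzero remainder n² + n - 12 is already monic.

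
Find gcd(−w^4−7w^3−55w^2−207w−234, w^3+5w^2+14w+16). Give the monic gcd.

w+2

Apply the Euclidean algorithm:
  −w^4−7w^3−55w^2−207w−234 = (−w−2)(w^3+5w^2+14w+16) + (−31w^2−163w−202)
  w^3+5w^2+14w+16 = (−(1/31)w+8/961)(−31w^2−163w−202) + ((8496/961)w+16992/961)
  −31w^2−163w−202 = (−(29791/8496)w−97061/8496)((8496/961)w+16992/961) + (0)
Last nonzero remainder: (8496/961)w+16992/961. Dividing through by 8496/961 gives the monic gcd w+2.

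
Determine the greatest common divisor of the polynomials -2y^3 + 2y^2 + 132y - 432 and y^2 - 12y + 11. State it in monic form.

1

Apply the Euclidean algorithm:
  -2y^3 + 2y^2 + 132y - 432 = (-2y - 22)(y^2 - 12y + 11) + (-110y - 190)
  y^2 - 12y + 11 = (-(1/110)y + 151/1210)(-110y - 190) + (4200/121)
  -110y - 190 = (-(1331/420)y - 2299/420)(4200/121) + (0)
The last nonzero remainder is the constant 4200/121, so the polynomials are coprime and gcd = 1.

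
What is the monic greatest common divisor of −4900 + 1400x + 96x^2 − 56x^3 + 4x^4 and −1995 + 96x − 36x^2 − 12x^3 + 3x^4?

−35 − 2x + x^2

Apply the Euclidean algorithm:
  4x^4 − 56x^3 + 96x^2 + 1400x − 4900 = (4/3)(3x^4 − 12x^3 − 36x^2 + 96x − 1995) + (−40x^3 + 144x^2 + 1272x − 2240)
  3x^4 − 12x^3 − 36x^2 + 96x − 1995 = (−(3/40)x + 3/100)(−40x^3 + 144x^2 + 1272x − 2240) + ((1377/25)x^2 − (2754/25)x − 9639/5)
  −40x^3 + 144x^2 + 1272x − 2240 = (−(1000/1377)x + 1600/1377)((1377/25)x^2 − (2754/25)x − 9639/5) + (0)
Last nonzero remainder: (1377/25)x^2 − (2754/25)x − 9639/5. Dividing through by 1377/25 gives the monic gcd x^2 − 2x − 35.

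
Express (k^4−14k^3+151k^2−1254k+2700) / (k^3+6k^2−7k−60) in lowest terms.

(k^3−11k^2+118k−900)/(k^2+9k+20)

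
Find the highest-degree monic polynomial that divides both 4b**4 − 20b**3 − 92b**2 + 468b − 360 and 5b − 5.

b − 1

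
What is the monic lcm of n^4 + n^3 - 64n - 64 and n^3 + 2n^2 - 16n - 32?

By polynomial division,
  n^4 + n^3 - 64n - 64 = (n - 1)(n^3 + 2n^2 - 16n - 32) + (18n^2 - 48n - 96)
  n^3 + 2n^2 - 16n - 32 = ((1/18)n + 7/27)(18n^2 - 48n - 96) + ((16/9)n - 64/9)
  18n^2 - 48n - 96 = ((81/8)n + 27/2)((16/9)n - 64/9) + (0)
Last nonzero remainder: (16/9)n - 64/9. Dividing through by 16/9 gives the monic gcd n - 4.
Then lcm(f, g) = f·g / gcd(f, g); expanding and making the result monic gives the answer.

n^6 + 7n^5 + 14n^4 - 56n^3 - 448n^2 - 896n - 512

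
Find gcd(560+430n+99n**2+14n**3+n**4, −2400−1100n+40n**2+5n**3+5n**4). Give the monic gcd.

80+50n+7n**2+n**3

Euclidean algorithm in ℚ[n]:
  n**4+14n**3+99n**2+430n+560 = (1/5)(5n**4+5n**3+40n**2−1100n−2400) + (13n**3+91n**2+650n+1040)
  5n**4+5n**3+40n**2−1100n−2400 = ((5/13)n−30/13)(13n**3+91n**2+650n+1040) + (0)
Last nonzero remainder: 13n**3+91n**2+650n+1040. Dividing through by 13 gives the monic gcd n**3+7n**2+50n+80.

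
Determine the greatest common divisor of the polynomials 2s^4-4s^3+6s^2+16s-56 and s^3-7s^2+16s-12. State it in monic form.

s-2

Apply the Euclidean algorithm:
  2s^4-4s^3+6s^2+16s-56 = (2s+10)(s^3-7s^2+16s-12) + (44s^2-120s+64)
  s^3-7s^2+16s-12 = ((1/44)s-47/484)(44s^2-120s+64) + ((350/121)s-700/121)
  44s^2-120s+64 = ((2662/175)s-1936/175)((350/121)s-700/121) + (0)
Last nonzero remainder: (350/121)s-700/121. Dividing through by 350/121 gives the monic gcd s-2.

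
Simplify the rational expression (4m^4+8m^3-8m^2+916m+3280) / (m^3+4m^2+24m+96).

Euclidean algorithm in ℚ[m]:
  4m^4+8m^3-8m^2+916m+3280 = (4m-8)(m^3+4m^2+24m+96) + (-72m^2+724m+4048)
  m^3+4m^2+24m+96 = (-(1/72)m-253/1296)(-72m^2+724m+4048) + ((71785/324)m+71785/81)
  -72m^2+724m+4048 = (-(23328/71785)m+327888/71785)((71785/324)m+71785/81) + (0)
Last nonzero remainder: (71785/324)m+71785/81. Dividing through by 71785/324 gives the monic gcd m+4.
Cancel m+4 from numerator and denominator to get the reduced form.

(4m^3-8m^2+24m+820)/(m^2+24)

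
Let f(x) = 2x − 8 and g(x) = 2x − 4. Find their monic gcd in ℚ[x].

1

By polynomial division,
  2x − 8 = (2x − 4) + (−4)
  2x − 4 = (−(1/2)x + 1)(−4) + (0)
The last nonzero remainder is the constant −4, so the polynomials are coprime and gcd = 1.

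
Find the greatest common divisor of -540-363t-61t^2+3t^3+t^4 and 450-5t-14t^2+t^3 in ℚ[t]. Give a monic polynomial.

-45-4t+t^2

Euclidean algorithm in ℚ[t]:
  t^4+3t^3-61t^2-363t-540 = (t+17)(t^3-14t^2-5t+450) + (182t^2-728t-8190)
  t^3-14t^2-5t+450 = ((1/182)t-5/91)(182t^2-728t-8190) + (0)
Last nonzero remainder: 182t^2-728t-8190. Dividing through by 182 gives the monic gcd t^2-4t-45.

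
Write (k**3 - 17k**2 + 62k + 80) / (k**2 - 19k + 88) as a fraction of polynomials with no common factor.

(k**2 - 9k - 10)/(k - 11)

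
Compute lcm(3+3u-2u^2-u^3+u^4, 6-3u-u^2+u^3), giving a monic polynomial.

6+9u-u^2-4u^3+u^4+u^5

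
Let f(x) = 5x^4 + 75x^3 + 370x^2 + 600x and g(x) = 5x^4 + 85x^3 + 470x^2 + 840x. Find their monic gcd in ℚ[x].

x^3 + 10x^2 + 24x

By polynomial division,
  5x^4 + 75x^3 + 370x^2 + 600x = (5x^4 + 85x^3 + 470x^2 + 840x) + (-10x^3 - 100x^2 - 240x)
  5x^4 + 85x^3 + 470x^2 + 840x = (-(1/2)x - 7/2)(-10x^3 - 100x^2 - 240x) + (0)
Last nonzero remainder: -10x^3 - 100x^2 - 240x. Dividing through by -10 gives the monic gcd x^3 + 10x^2 + 24x.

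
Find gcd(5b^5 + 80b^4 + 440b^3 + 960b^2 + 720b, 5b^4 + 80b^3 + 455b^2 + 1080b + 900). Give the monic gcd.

b^2 + 8b + 12

Euclidean algorithm in ℚ[b]:
  5b^5 + 80b^4 + 440b^3 + 960b^2 + 720b = (b)(5b^4 + 80b^3 + 455b^2 + 1080b + 900) + (-15b^3 - 120b^2 - 180b)
  5b^4 + 80b^3 + 455b^2 + 1080b + 900 = (-(1/3)b - 8/3)(-15b^3 - 120b^2 - 180b) + (75b^2 + 600b + 900)
  -15b^3 - 120b^2 - 180b = (-(1/5)b)(75b^2 + 600b + 900) + (0)
Last nonzero remainder: 75b^2 + 600b + 900. Dividing through by 75 gives the monic gcd b^2 + 8b + 12.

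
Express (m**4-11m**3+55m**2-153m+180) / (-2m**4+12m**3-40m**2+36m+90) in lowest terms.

(-m+4)/(2m+2)

By polynomial division,
  m**4-11m**3+55m**2-153m+180 = (-1/2)(-2m**4+12m**3-40m**2+36m+90) + (-5m**3+35m**2-135m+225)
  -2m**4+12m**3-40m**2+36m+90 = ((2/5)m+2/5)(-5m**3+35m**2-135m+225) + (0)
Last nonzero remainder: -5m**3+35m**2-135m+225. Dividing through by -5 gives the monic gcd m**3-7m**2+27m-45.
Cancel m**3-7m**2+27m-45 from numerator and denominator to get the reduced form.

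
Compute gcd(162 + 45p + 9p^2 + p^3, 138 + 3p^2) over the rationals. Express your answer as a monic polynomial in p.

1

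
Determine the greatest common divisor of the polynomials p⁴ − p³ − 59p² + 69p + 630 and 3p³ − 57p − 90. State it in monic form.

p² − 2p − 15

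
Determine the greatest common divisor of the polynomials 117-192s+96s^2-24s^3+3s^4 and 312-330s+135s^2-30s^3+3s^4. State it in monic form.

Repeated division with remainder:
  3s^4-24s^3+96s^2-192s+117 = (3s^4-30s^3+135s^2-330s+312) + (6s^3-39s^2+138s-195)
  3s^4-30s^3+135s^2-330s+312 = ((1/2)s-7/4)(6s^3-39s^2+138s-195) + (-(9/4)s^2+9s-117/4)
  6s^3-39s^2+138s-195 = (-(8/3)s+20/3)(-(9/4)s^2+9s-117/4) + (0)
Last nonzero remainder: -(9/4)s^2+9s-117/4. Dividing through by -9/4 gives the monic gcd s^2-4s+13.

13-4s+s^2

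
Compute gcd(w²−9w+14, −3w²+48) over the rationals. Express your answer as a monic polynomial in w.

1

Euclidean algorithm in ℚ[w]:
  w²−9w+14 = (−1/3)(−3w²+48) + (−9w+30)
  −3w²+48 = ((1/3)w+10/9)(−9w+30) + (44/3)
  −9w+30 = (−(27/44)w+45/22)(44/3) + (0)
The last nonzero remainder is the constant 44/3, so the polynomials are coprime and gcd = 1.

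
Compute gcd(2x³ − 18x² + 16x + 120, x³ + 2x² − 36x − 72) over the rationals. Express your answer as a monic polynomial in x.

x² − 4x − 12

By polynomial division,
  2x³ − 18x² + 16x + 120 = (2)(x³ + 2x² − 36x − 72) + (−22x² + 88x + 264)
  x³ + 2x² − 36x − 72 = (−(1/22)x − 3/11)(−22x² + 88x + 264) + (0)
Last nonzero remainder: −22x² + 88x + 264. Dividing through by −22 gives the monic gcd x² − 4x − 12.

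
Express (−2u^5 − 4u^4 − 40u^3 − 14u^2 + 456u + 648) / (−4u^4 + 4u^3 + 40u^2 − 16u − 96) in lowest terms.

(u^2 + u + 27)/(2u − 4)

Apply the Euclidean algorithm:
  −2u^5 − 4u^4 − 40u^3 − 14u^2 + 456u + 648 = ((1/2)u + 3/2)(−4u^4 + 4u^3 + 40u^2 − 16u − 96) + (−66u^3 − 66u^2 + 528u + 792)
  −4u^4 + 4u^3 + 40u^2 − 16u − 96 = ((2/33)u − 4/33)(−66u^3 − 66u^2 + 528u + 792) + (0)
Last nonzero remainder: −66u^3 − 66u^2 + 528u + 792. Dividing through by −66 gives the monic gcd u^3 + u^2 − 8u − 12.
Cancel u^3 + u^2 − 8u − 12 from numerator and denominator to get the reduced form.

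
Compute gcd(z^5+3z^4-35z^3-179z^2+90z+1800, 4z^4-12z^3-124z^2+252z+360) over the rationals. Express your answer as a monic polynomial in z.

By polynomial division,
  z^5+3z^4-35z^3-179z^2+90z+1800 = ((1/4)z+3/2)(4z^4-12z^3-124z^2+252z+360) + (14z^3-56z^2-378z+1260)
  4z^4-12z^3-124z^2+252z+360 = ((2/7)z+2/7)(14z^3-56z^2-378z+1260) + (0)
Last nonzero remainder: 14z^3-56z^2-378z+1260. Dividing through by 14 gives the monic gcd z^3-4z^2-27z+90.

z^3-4z^2-27z+90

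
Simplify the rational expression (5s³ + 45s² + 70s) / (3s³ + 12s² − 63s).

(5s + 10)/(3s − 9)

Euclidean algorithm in ℚ[s]:
  5s³ + 45s² + 70s = (5/3)(3s³ + 12s² − 63s) + (25s² + 175s)
  3s³ + 12s² − 63s = ((3/25)s − 9/25)(25s² + 175s) + (0)
Last nonzero remainder: 25s² + 175s. Dividing through by 25 gives the monic gcd s² + 7s.
Cancel s² + 7s from numerator and denominator to get the reduced form.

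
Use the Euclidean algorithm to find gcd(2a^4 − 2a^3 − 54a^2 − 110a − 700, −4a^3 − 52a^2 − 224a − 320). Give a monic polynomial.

a + 5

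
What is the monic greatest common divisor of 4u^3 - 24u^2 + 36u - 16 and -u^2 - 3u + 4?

Euclidean algorithm in ℚ[u]:
  4u^3 - 24u^2 + 36u - 16 = (-4u + 36)(-u^2 - 3u + 4) + (160u - 160)
  -u^2 - 3u + 4 = (-(1/160)u - 1/40)(160u - 160) + (0)
Last nonzero remainder: 160u - 160. Dividing through by 160 gives the monic gcd u - 1.

u - 1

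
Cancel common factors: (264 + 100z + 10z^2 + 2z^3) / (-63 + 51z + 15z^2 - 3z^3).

(-88 - 4z - 2z^2)/(21 - 24z + 3z^2)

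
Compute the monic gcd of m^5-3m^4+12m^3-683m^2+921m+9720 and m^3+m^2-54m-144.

Repeated division with remainder:
  m^5-3m^4+12m^3-683m^2+921m+9720 = (m^2-4m+70)(m^3+m^2-54m-144) + (-825m^2+4125m+19800)
  m^3+m^2-54m-144 = (-(1/825)m-2/275)(-825m^2+4125m+19800) + (0)
Last nonzero remainder: -825m^2+4125m+19800. Dividing through by -825 gives the monic gcd m^2-5m-24.

m^2-5m-24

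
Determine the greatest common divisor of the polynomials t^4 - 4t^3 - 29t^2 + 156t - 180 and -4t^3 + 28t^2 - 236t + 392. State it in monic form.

t - 2

Euclidean algorithm in ℚ[t]:
  t^4 - 4t^3 - 29t^2 + 156t - 180 = (-(1/4)t - 3/4)(-4t^3 + 28t^2 - 236t + 392) + (-67t^2 + 77t + 114)
  -4t^3 + 28t^2 - 236t + 392 = ((4/67)t - 1568/4489)(-67t^2 + 77t + 114) + (-(969220/4489)t + 1938440/4489)
  -67t^2 + 77t + 114 = ((300763/969220)t + 255873/969220)(-(969220/4489)t + 1938440/4489) + (0)
Last nonzero remainder: -(969220/4489)t + 1938440/4489. Dividing through by -969220/4489 gives the monic gcd t - 2.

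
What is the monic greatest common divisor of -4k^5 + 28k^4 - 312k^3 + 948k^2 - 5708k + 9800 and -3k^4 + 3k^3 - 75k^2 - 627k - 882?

k^2 - 6k + 49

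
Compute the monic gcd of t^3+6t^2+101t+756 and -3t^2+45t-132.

1

By polynomial division,
  t^3+6t^2+101t+756 = (-(1/3)t-7)(-3t^2+45t-132) + (372t-168)
  -3t^2+45t-132 = (-(1/124)t+451/3844)(372t-168) + (-107910/961)
  372t-168 = (-(59582/17985)t+26908/17985)(-107910/961) + (0)
The last nonzero remainder is the constant -107910/961, so the polynomials are coprime and gcd = 1.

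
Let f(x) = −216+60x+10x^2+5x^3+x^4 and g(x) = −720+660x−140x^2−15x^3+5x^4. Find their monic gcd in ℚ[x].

−12+4x+x^2

By polynomial division,
  x^4+5x^3+10x^2+60x−216 = (1/5)(5x^4−15x^3−140x^2+660x−720) + (8x^3+38x^2−72x−72)
  5x^4−15x^3−140x^2+660x−720 = ((5/8)x−155/32)(8x^3+38x^2−72x−72) + ((1425/16)x^2+(1425/4)x−4275/4)
  8x^3+38x^2−72x−72 = ((128/1425)x+32/475)((1425/16)x^2+(1425/4)x−4275/4) + (0)
Last nonzero remainder: (1425/16)x^2+(1425/4)x−4275/4. Dividing through by 1425/16 gives the monic gcd x^2+4x−12.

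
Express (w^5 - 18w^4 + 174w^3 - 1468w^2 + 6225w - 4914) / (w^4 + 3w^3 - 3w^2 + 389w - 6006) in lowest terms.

Euclidean algorithm in ℚ[w]:
  w^5 - 18w^4 + 174w^3 - 1468w^2 + 6225w - 4914 = (w - 21)(w^4 + 3w^3 - 3w^2 + 389w - 6006) + (240w^3 - 1920w^2 + 20400w - 131040)
  w^4 + 3w^3 - 3w^2 + 389w - 6006 = ((1/240)w + 11/240)(240w^3 - 1920w^2 + 20400w - 131040) + (0)
Last nonzero remainder: 240w^3 - 1920w^2 + 20400w - 131040. Dividing through by 240 gives the monic gcd w^3 - 8w^2 + 85w - 546.
Cancel w^3 - 8w^2 + 85w - 546 from numerator and denominator to get the reduced form.

(w^2 - 10w + 9)/(w + 11)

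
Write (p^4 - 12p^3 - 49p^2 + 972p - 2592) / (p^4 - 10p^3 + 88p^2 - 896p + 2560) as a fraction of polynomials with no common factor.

Apply the Euclidean algorithm:
  p^4 - 12p^3 - 49p^2 + 972p - 2592 = (p^4 - 10p^3 + 88p^2 - 896p + 2560) + (-2p^3 - 137p^2 + 1868p - 5152)
  p^4 - 10p^3 + 88p^2 - 896p + 2560 = (-(1/2)p + 157/4)(-2p^3 - 137p^2 + 1868p - 5152) + ((25597/4)p^2 - 76791p + 204776)
  -2p^3 - 137p^2 + 1868p - 5152 = (-(8/25597)p - 644/25597)((25597/4)p^2 - 76791p + 204776) + (0)
Last nonzero remainder: (25597/4)p^2 - 76791p + 204776. Dividing through by 25597/4 gives the monic gcd p^2 - 12p + 32.
Cancel p^2 - 12p + 32 from numerator and denominator to get the reduced form.

(p^2 - 81)/(p^2 + 2p + 80)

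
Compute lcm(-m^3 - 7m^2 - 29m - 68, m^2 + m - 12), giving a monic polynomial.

m^4 + 4m^3 + 8m^2 - 19m - 204

By polynomial division,
  -m^3 - 7m^2 - 29m - 68 = (-m - 6)(m^2 + m - 12) + (-35m - 140)
  m^2 + m - 12 = (-(1/35)m + 3/35)(-35m - 140) + (0)
Last nonzero remainder: -35m - 140. Dividing through by -35 gives the monic gcd m + 4.
Then lcm(f, g) = f·g / gcd(f, g); expanding and making the result monic gives the answer.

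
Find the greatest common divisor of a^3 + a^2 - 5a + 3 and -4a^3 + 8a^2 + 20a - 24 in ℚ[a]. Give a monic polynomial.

a - 1

By polynomial division,
  a^3 + a^2 - 5a + 3 = (-1/4)(-4a^3 + 8a^2 + 20a - 24) + (3a^2 - 3)
  -4a^3 + 8a^2 + 20a - 24 = (-(4/3)a + 8/3)(3a^2 - 3) + (16a - 16)
  3a^2 - 3 = ((3/16)a + 3/16)(16a - 16) + (0)
Last nonzero remainder: 16a - 16. Dividing through by 16 gives the monic gcd a - 1.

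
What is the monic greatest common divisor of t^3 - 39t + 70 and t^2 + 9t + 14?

t + 7

By polynomial division,
  t^3 - 39t + 70 = (t - 9)(t^2 + 9t + 14) + (28t + 196)
  t^2 + 9t + 14 = ((1/28)t + 1/14)(28t + 196) + (0)
Last nonzero remainder: 28t + 196. Dividing through by 28 gives the monic gcd t + 7.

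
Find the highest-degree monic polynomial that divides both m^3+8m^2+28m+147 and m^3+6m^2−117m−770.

Repeated division with remainder:
  m^3+8m^2+28m+147 = (m^3+6m^2−117m−770) + (2m^2+145m+917)
  m^3+6m^2−117m−770 = ((1/2)m−133/4)(2m^2+145m+917) + ((16983/4)m+118881/4)
  2m^2+145m+917 = ((8/16983)m+524/16983)((16983/4)m+118881/4) + (0)
Last nonzero remainder: (16983/4)m+118881/4. Dividing through by 16983/4 gives the monic gcd m+7.

m+7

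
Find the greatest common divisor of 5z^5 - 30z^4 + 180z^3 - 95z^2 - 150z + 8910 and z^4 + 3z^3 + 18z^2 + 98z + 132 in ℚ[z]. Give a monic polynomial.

z^3 + z^2 + 16z + 66

By polynomial division,
  5z^5 - 30z^4 + 180z^3 - 95z^2 - 150z + 8910 = (5z - 45)(z^4 + 3z^3 + 18z^2 + 98z + 132) + (225z^3 + 225z^2 + 3600z + 14850)
  z^4 + 3z^3 + 18z^2 + 98z + 132 = ((1/225)z + 2/225)(225z^3 + 225z^2 + 3600z + 14850) + (0)
Last nonzero remainder: 225z^3 + 225z^2 + 3600z + 14850. Dividing through by 225 gives the monic gcd z^3 + z^2 + 16z + 66.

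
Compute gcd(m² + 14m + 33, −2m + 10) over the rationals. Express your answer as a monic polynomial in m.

1

By polynomial division,
  m² + 14m + 33 = (−(1/2)m − 19/2)(−2m + 10) + (128)
  −2m + 10 = (−(1/64)m + 5/64)(128) + (0)
The last nonzero remainder is the constant 128, so the polynomials are coprime and gcd = 1.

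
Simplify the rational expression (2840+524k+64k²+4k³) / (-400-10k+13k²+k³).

(284+24k+4k²)/(-40+3k+k²)

Apply the Euclidean algorithm:
  4k³+64k²+524k+2840 = (4)(k³+13k²-10k-400) + (12k²+564k+4440)
  k³+13k²-10k-400 = ((1/12)k-17/6)(12k²+564k+4440) + (1218k+12180)
  12k²+564k+4440 = ((2/203)k+74/203)(1218k+12180) + (0)
Last nonzero remainder: 1218k+12180. Dividing through by 1218 gives the monic gcd k+10.
Cancel k+10 from numerator and denominator to get the reduced form.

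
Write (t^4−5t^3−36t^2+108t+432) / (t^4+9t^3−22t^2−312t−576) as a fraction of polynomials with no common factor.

(t−6)/(t+8)

By polynomial division,
  t^4−5t^3−36t^2+108t+432 = (t^4+9t^3−22t^2−312t−576) + (−14t^3−14t^2+420t+1008)
  t^4+9t^3−22t^2−312t−576 = (−(1/14)t−4/7)(−14t^3−14t^2+420t+1008) + (0)
Last nonzero remainder: −14t^3−14t^2+420t+1008. Dividing through by −14 gives the monic gcd t^3+t^2−30t−72.
Cancel t^3+t^2−30t−72 from numerator and denominator to get the reduced form.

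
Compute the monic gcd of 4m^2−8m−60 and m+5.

1

Euclidean algorithm in ℚ[m]:
  4m^2−8m−60 = (4m−28)(m+5) + (80)
  m+5 = ((1/80)m+1/16)(80) + (0)
The last nonzero remainder is the constant 80, so the polynomials are coprime and gcd = 1.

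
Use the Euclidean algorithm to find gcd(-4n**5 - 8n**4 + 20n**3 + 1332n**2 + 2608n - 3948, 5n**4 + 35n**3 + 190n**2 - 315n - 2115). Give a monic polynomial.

n**3 + 10n**2 + 68n + 141

Apply the Euclidean algorithm:
  -4n**5 - 8n**4 + 20n**3 + 1332n**2 + 2608n - 3948 = (-(4/5)n + 4)(5n**4 + 35n**3 + 190n**2 - 315n - 2115) + (32n**3 + 320n**2 + 2176n + 4512)
  5n**4 + 35n**3 + 190n**2 - 315n - 2115 = ((5/32)n - 15/32)(32n**3 + 320n**2 + 2176n + 4512) + (0)
Last nonzero remainder: 32n**3 + 320n**2 + 2176n + 4512. Dividing through by 32 gives the monic gcd n**3 + 10n**2 + 68n + 141.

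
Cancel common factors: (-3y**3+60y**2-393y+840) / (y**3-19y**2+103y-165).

Repeated division with remainder:
  -3y**3+60y**2-393y+840 = (-3)(y**3-19y**2+103y-165) + (3y**2-84y+345)
  y**3-19y**2+103y-165 = ((1/3)y+3)(3y**2-84y+345) + (240y-1200)
  3y**2-84y+345 = ((1/80)y-23/80)(240y-1200) + (0)
Last nonzero remainder: 240y-1200. Dividing through by 240 gives the monic gcd y-5.
Cancel y-5 from numerator and denominator to get the reduced form.

(-3y**2+45y-168)/(y**2-14y+33)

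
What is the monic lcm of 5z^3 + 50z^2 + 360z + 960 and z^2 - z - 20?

By polynomial division,
  5z^3 + 50z^2 + 360z + 960 = (5z + 55)(z^2 - z - 20) + (515z + 2060)
  z^2 - z - 20 = ((1/515)z - 1/103)(515z + 2060) + (0)
Last nonzero remainder: 515z + 2060. Dividing through by 515 gives the monic gcd z + 4.
Then lcm(f, g) = f·g / gcd(f, g); expanding and making the result monic gives the answer.

z^4 + 5z^3 + 22z^2 - 168z - 960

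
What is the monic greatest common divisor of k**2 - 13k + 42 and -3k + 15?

Repeated division with remainder:
  k**2 - 13k + 42 = (-(1/3)k + 8/3)(-3k + 15) + (2)
  -3k + 15 = (-(3/2)k + 15/2)(2) + (0)
The last nonzero remainder is the constant 2, so the polynomials are coprime and gcd = 1.

1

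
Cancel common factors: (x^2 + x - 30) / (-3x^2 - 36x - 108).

Apply the Euclidean algorithm:
  x^2 + x - 30 = (-1/3)(-3x^2 - 36x - 108) + (-11x - 66)
  -3x^2 - 36x - 108 = ((3/11)x + 18/11)(-11x - 66) + (0)
Last nonzero remainder: -11x - 66. Dividing through by -11 gives the monic gcd x + 6.
Cancel x + 6 from numerator and denominator to get the reduced form.

(-x + 5)/(3x + 18)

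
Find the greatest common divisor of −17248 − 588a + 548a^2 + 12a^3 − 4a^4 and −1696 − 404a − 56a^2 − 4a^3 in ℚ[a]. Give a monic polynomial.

8 + a

By polynomial division,
  −4a^4 + 12a^3 + 548a^2 − 588a − 17248 = (a − 17)(−4a^3 − 56a^2 − 404a − 1696) + (−5760a − 46080)
  −4a^3 − 56a^2 − 404a − 1696 = ((1/1440)a^2 + (1/240)a + 53/1440)(−5760a − 46080) + (0)
Last nonzero remainder: −5760a − 46080. Dividing through by −5760 gives the monic gcd a + 8.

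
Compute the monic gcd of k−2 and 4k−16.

By polynomial division,
  k−2 = (1/4)(4k−16) + (2)
  4k−16 = (2k−8)(2) + (0)
The last nonzero remainder is the constant 2, so the polynomials are coprime and gcd = 1.

1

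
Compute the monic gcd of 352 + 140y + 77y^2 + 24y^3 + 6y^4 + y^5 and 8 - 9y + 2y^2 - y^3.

By polynomial division,
  y^5 + 6y^4 + 24y^3 + 77y^2 + 140y + 352 = (-y^2 - 8y - 31)(-y^3 + 2y^2 - 9y + 8) + (75y^2 - 75y + 600)
  -y^3 + 2y^2 - 9y + 8 = (-(1/75)y + 1/75)(75y^2 - 75y + 600) + (0)
Last nonzero remainder: 75y^2 - 75y + 600. Dividing through by 75 gives the monic gcd y^2 - y + 8.

8 - y + y^2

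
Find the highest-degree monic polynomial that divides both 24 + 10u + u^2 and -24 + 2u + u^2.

6 + u

Euclidean algorithm in ℚ[u]:
  u^2 + 10u + 24 = (u^2 + 2u - 24) + (8u + 48)
  u^2 + 2u - 24 = ((1/8)u - 1/2)(8u + 48) + (0)
Last nonzero remainder: 8u + 48. Dividing through by 8 gives the monic gcd u + 6.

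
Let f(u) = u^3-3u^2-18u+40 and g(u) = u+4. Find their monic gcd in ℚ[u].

Euclidean algorithm in ℚ[u]:
  u^3-3u^2-18u+40 = (u^2-7u+10)(u+4) + (0)
The last nonzero remainder u+4 is already monic.

u+4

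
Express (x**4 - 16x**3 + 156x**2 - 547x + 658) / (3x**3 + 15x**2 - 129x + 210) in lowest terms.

(x**2 - 11x + 94)/(3x + 30)

By polynomial division,
  x**4 - 16x**3 + 156x**2 - 547x + 658 = ((1/3)x - 7)(3x**3 + 15x**2 - 129x + 210) + (304x**2 - 1520x + 2128)
  3x**3 + 15x**2 - 129x + 210 = ((3/304)x + 15/152)(304x**2 - 1520x + 2128) + (0)
Last nonzero remainder: 304x**2 - 1520x + 2128. Dividing through by 304 gives the monic gcd x**2 - 5x + 7.
Cancel x**2 - 5x + 7 from numerator and denominator to get the reduced form.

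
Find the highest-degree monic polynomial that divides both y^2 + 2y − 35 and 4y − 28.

Repeated division with remainder:
  y^2 + 2y − 35 = ((1/4)y + 9/4)(4y − 28) + (28)
  4y − 28 = ((1/7)y − 1)(28) + (0)
The last nonzero remainder is the constant 28, so the polynomials are coprime and gcd = 1.

1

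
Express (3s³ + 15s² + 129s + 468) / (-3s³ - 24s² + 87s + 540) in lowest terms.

(-s² - s - 39)/(s² + 4s - 45)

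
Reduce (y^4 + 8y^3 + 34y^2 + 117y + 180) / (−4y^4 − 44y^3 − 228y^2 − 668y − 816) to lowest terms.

(−y^2 − y − 15)/(4y^2 + 16y + 68)

By polynomial division,
  y^4 + 8y^3 + 34y^2 + 117y + 180 = (−1/4)(−4y^4 − 44y^3 − 228y^2 − 668y − 816) + (−3y^3 − 23y^2 − 50y − 24)
  −4y^4 − 44y^3 − 228y^2 − 668y − 816 = ((4/3)y + 40/9)(−3y^3 − 23y^2 − 50y − 24) + (−(532/9)y^2 − (3724/9)y − 2128/3)
  −3y^3 − 23y^2 − 50y − 24 = ((27/532)y + 9/266)(−(532/9)y^2 − (3724/9)y − 2128/3) + (0)
Last nonzero remainder: −(532/9)y^2 − (3724/9)y − 2128/3. Dividing through by −532/9 gives the monic gcd y^2 + 7y + 12.
Cancel y^2 + 7y + 12 from numerator and denominator to get the reduced form.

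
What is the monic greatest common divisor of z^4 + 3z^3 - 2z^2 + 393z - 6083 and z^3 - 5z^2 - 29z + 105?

z - 7

Apply the Euclidean algorithm:
  z^4 + 3z^3 - 2z^2 + 393z - 6083 = (z + 8)(z^3 - 5z^2 - 29z + 105) + (67z^2 + 520z - 6923)
  z^3 - 5z^2 - 29z + 105 = ((1/67)z - 855/4489)(67z^2 + 520z - 6923) + ((778260/4489)z - 5447820/4489)
  67z^2 + 520z - 6923 = ((300763/778260)z + 4439621/778260)((778260/4489)z - 5447820/4489) + (0)
Last nonzero remainder: (778260/4489)z - 5447820/4489. Dividing through by 778260/4489 gives the monic gcd z - 7.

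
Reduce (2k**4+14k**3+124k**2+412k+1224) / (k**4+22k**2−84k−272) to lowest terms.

(2k**2+10k+36)/(k**2−2k−8)

Repeated division with remainder:
  2k**4+14k**3+124k**2+412k+1224 = (2)(k**4+22k**2−84k−272) + (14k**3+80k**2+580k+1768)
  k**4+22k**2−84k−272 = ((1/14)k−20/49)(14k**3+80k**2+580k+1768) + ((648/49)k**2+(1296/49)k+22032/49)
  14k**3+80k**2+580k+1768 = ((343/324)k+637/162)((648/49)k**2+(1296/49)k+22032/49) + (0)
Last nonzero remainder: (648/49)k**2+(1296/49)k+22032/49. Dividing through by 648/49 gives the monic gcd k**2+2k+34.
Cancel k**2+2k+34 from numerator and denominator to get the reduced form.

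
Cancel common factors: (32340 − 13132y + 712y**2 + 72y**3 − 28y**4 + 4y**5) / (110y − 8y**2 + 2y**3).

(294 − 98y − 6y**2 + 2y**3)/(y)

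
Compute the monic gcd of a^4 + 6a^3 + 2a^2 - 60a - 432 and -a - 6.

By polynomial division,
  a^4 + 6a^3 + 2a^2 - 60a - 432 = (-a^3 - 2a + 72)(-a - 6) + (0)
Last nonzero remainder: -a - 6. Dividing through by -1 gives the monic gcd a + 6.

a + 6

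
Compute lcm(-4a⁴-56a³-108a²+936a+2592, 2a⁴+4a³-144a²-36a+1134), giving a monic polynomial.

a⁶+4a⁵-92a⁴-210a³+2259a²+1566a-13608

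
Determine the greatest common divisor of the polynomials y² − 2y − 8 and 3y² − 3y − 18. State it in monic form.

y + 2

By polynomial division,
  y² − 2y − 8 = (1/3)(3y² − 3y − 18) + (−y − 2)
  3y² − 3y − 18 = (−3y + 9)(−y − 2) + (0)
Last nonzero remainder: −y − 2. Dividing through by −1 gives the monic gcd y + 2.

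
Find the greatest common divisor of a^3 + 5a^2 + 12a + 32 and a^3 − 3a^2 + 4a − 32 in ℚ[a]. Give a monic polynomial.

a^2 + a + 8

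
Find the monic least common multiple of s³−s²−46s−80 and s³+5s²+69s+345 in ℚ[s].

s⁵−s⁴+23s³−149s²−3174s−5520

By polynomial division,
  s³−s²−46s−80 = (s³+5s²+69s+345) + (−6s²−115s−425)
  s³+5s²+69s+345 = (−(1/6)s+85/36)(−6s²−115s−425) + ((9709/36)s+48545/36)
  −6s²−115s−425 = (−(216/9709)s−3060/9709)((9709/36)s+48545/36) + (0)
Last nonzero remainder: (9709/36)s+48545/36. Dividing through by 9709/36 gives the monic gcd s+5.
Then lcm(f, g) = f·g / gcd(f, g); expanding and making the result monic gives the answer.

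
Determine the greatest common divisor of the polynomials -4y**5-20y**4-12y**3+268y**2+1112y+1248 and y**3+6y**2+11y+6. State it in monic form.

Repeated division with remainder:
  -4y**5-20y**4-12y**3+268y**2+1112y+1248 = (-4y**2+4y+8)(y**3+6y**2+11y+6) + (200y**2+1000y+1200)
  y**3+6y**2+11y+6 = ((1/200)y+1/200)(200y**2+1000y+1200) + (0)
Last nonzero remainder: 200y**2+1000y+1200. Dividing through by 200 gives the monic gcd y**2+5y+6.

y**2+5y+6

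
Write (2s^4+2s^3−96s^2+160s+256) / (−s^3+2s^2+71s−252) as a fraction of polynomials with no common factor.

(−2s^3−10s^2+56s+64)/(s^2+2s−63)

Euclidean algorithm in ℚ[s]:
  2s^4+2s^3−96s^2+160s+256 = (−2s−6)(−s^3+2s^2+71s−252) + (58s^2+82s−1256)
  −s^3+2s^2+71s−252 = (−(1/58)s+99/1682)(58s^2+82s−1256) + ((37440/841)s−149760/841)
  58s^2+82s−1256 = ((24389/18720)s+132037/18720)((37440/841)s−149760/841) + (0)
Last nonzero remainder: (37440/841)s−149760/841. Dividing through by 37440/841 gives the monic gcd s−4.
Cancel s−4 from numerator and denominator to get the reduced form.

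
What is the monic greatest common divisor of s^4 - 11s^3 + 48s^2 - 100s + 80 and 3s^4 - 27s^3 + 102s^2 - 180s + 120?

s^3 - 7s^2 + 20s - 20

Apply the Euclidean algorithm:
  s^4 - 11s^3 + 48s^2 - 100s + 80 = (1/3)(3s^4 - 27s^3 + 102s^2 - 180s + 120) + (-2s^3 + 14s^2 - 40s + 40)
  3s^4 - 27s^3 + 102s^2 - 180s + 120 = (-(3/2)s + 3)(-2s^3 + 14s^2 - 40s + 40) + (0)
Last nonzero remainder: -2s^3 + 14s^2 - 40s + 40. Dividing through by -2 gives the monic gcd s^3 - 7s^2 + 20s - 20.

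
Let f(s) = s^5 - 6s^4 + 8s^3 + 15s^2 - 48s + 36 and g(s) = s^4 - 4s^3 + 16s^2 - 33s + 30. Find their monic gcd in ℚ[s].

s^2 - 3s + 3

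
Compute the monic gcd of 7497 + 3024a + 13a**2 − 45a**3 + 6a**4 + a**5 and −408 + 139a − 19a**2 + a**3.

51 − 11a + a**2

By polynomial division,
  a**5 + 6a**4 − 45a**3 + 13a**2 + 3024a + 7497 = (a**2 + 25a + 291)(a**3 − 19a**2 + 139a − 408) + (2475a**2 − 27225a + 126225)
  a**3 − 19a**2 + 139a − 408 = ((1/2475)a − 8/2475)(2475a**2 − 27225a + 126225) + (0)
Last nonzero remainder: 2475a**2 − 27225a + 126225. Dividing through by 2475 gives the monic gcd a**2 − 11a + 51.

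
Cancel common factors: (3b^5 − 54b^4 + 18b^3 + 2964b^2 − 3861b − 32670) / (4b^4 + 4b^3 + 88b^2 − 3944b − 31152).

Euclidean algorithm in ℚ[b]:
  3b^5 − 54b^4 + 18b^3 + 2964b^2 − 3861b − 32670 = ((3/4)b − 57/4)(4b^4 + 4b^3 + 88b^2 − 3944b − 31152) + (9b^3 + 7176b^2 − 36699b − 476586)
  4b^4 + 4b^3 + 88b^2 − 3944b − 31152 = ((4/9)b − 9556/27)(9b^3 + 7176b^2 − 36699b − 476586) + ((23005540/9)b^2 − (115027700/9)b − 506121880/3)
  9b^3 + 7176b^2 − 36699b − 476586 = ((81/23005540)b + 64989/23005540)((23005540/9)b^2 − (115027700/9)b − 506121880/3) + (0)
Last nonzero remainder: (23005540/9)b^2 − (115027700/9)b − 506121880/3. Dividing through by 23005540/9 gives the monic gcd b^2 − 5b − 66.
Cancel b^2 − 5b − 66 from numerator and denominator to get the reduced form.

(3b^3 − 39b^2 + 21b + 495)/(4b^2 + 24b + 472)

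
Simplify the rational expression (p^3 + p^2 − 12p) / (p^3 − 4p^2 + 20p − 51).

Euclidean algorithm in ℚ[p]:
  p^3 + p^2 − 12p = (p^3 − 4p^2 + 20p − 51) + (5p^2 − 32p + 51)
  p^3 − 4p^2 + 20p − 51 = ((1/5)p + 12/25)(5p^2 − 32p + 51) + ((629/25)p − 1887/25)
  5p^2 − 32p + 51 = ((125/629)p − 25/37)((629/25)p − 1887/25) + (0)
Last nonzero remainder: (629/25)p − 1887/25. Dividing through by 629/25 gives the monic gcd p − 3.
Cancel p − 3 from numerator and denominator to get the reduced form.

(p^2 + 4p)/(p^2 − p + 17)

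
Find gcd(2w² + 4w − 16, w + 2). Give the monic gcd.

1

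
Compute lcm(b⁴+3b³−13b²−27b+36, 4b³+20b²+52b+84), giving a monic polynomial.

b⁶+5b⁵−32b³−109b²−117b+252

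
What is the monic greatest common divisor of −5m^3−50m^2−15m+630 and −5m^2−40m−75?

1

Repeated division with remainder:
  −5m^3−50m^2−15m+630 = (m+2)(−5m^2−40m−75) + (140m+780)
  −5m^2−40m−75 = (−(1/28)m−17/196)(140m+780) + (−360/49)
  140m+780 = (−(343/18)m−637/6)(−360/49) + (0)
The last nonzero remainder is the constant −360/49, so the polynomials are coprime and gcd = 1.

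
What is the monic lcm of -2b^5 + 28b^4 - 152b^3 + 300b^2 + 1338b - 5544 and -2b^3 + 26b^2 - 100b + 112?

b^6 - 16b^5 + 104b^4 - 302b^3 - 369b^2 + 4110b - 5544

Repeated division with remainder:
  -2b^5 + 28b^4 - 152b^3 + 300b^2 + 1338b - 5544 = (b^2 - b + 13)(-2b^3 + 26b^2 - 100b + 112) + (-250b^2 + 2750b - 7000)
  -2b^3 + 26b^2 - 100b + 112 = ((1/125)b - 2/125)(-250b^2 + 2750b - 7000) + (0)
Last nonzero remainder: -250b^2 + 2750b - 7000. Dividing through by -250 gives the monic gcd b^2 - 11b + 28.
Then lcm(f, g) = f·g / gcd(f, g); expanding and making the result monic gives the answer.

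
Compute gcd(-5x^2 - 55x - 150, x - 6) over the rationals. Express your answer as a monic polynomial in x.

Euclidean algorithm in ℚ[x]:
  -5x^2 - 55x - 150 = (-5x - 85)(x - 6) + (-660)
  x - 6 = (-(1/660)x + 1/110)(-660) + (0)
The last nonzero remainder is the constant -660, so the polynomials are coprime and gcd = 1.

1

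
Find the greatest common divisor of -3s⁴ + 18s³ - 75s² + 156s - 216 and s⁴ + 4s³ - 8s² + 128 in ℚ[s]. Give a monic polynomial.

s² - 4s + 8

Euclidean algorithm in ℚ[s]:
  -3s⁴ + 18s³ - 75s² + 156s - 216 = (-3)(s⁴ + 4s³ - 8s² + 128) + (30s³ - 99s² + 156s + 168)
  s⁴ + 4s³ - 8s² + 128 = ((1/30)s + 73/300)(30s³ - 99s² + 156s + 168) + ((1089/100)s² - (1089/25)s + 2178/25)
  30s³ - 99s² + 156s + 168 = ((1000/363)s + 700/363)((1089/100)s² - (1089/25)s + 2178/25) + (0)
Last nonzero remainder: (1089/100)s² - (1089/25)s + 2178/25. Dividing through by 1089/100 gives the monic gcd s² - 4s + 8.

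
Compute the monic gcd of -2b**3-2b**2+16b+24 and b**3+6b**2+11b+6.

b+2

Apply the Euclidean algorithm:
  -2b**3-2b**2+16b+24 = (-2)(b**3+6b**2+11b+6) + (10b**2+38b+36)
  b**3+6b**2+11b+6 = ((1/10)b+11/50)(10b**2+38b+36) + (-(24/25)b-48/25)
  10b**2+38b+36 = (-(125/12)b-75/4)(-(24/25)b-48/25) + (0)
Last nonzero remainder: -(24/25)b-48/25. Dividing through by -24/25 gives the monic gcd b+2.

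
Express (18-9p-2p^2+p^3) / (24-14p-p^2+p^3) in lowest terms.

Apply the Euclidean algorithm:
  p^3-2p^2-9p+18 = (p^3-p^2-14p+24) + (-p^2+5p-6)
  p^3-p^2-14p+24 = (-p-4)(-p^2+5p-6) + (0)
Last nonzero remainder: -p^2+5p-6. Dividing through by -1 gives the monic gcd p^2-5p+6.
Cancel p^2-5p+6 from numerator and denominator to get the reduced form.

(3+p)/(4+p)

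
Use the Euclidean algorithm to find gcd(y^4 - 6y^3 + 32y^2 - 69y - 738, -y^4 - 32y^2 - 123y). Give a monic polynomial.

y^3 + 32y + 123

By polynomial division,
  y^4 - 6y^3 + 32y^2 - 69y - 738 = (-1)(-y^4 - 32y^2 - 123y) + (-6y^3 - 192y - 738)
  -y^4 - 32y^2 - 123y = ((1/6)y)(-6y^3 - 192y - 738) + (0)
Last nonzero remainder: -6y^3 - 192y - 738. Dividing through by -6 gives the monic gcd y^3 + 32y + 123.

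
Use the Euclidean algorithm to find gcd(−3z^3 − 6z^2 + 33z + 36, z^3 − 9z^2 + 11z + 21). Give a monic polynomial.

z^2 − 2z − 3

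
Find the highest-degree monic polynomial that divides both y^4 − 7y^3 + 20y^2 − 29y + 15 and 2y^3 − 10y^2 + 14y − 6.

y^2 − 4y + 3

By polynomial division,
  y^4 − 7y^3 + 20y^2 − 29y + 15 = ((1/2)y − 1)(2y^3 − 10y^2 + 14y − 6) + (3y^2 − 12y + 9)
  2y^3 − 10y^2 + 14y − 6 = ((2/3)y − 2/3)(3y^2 − 12y + 9) + (0)
Last nonzero remainder: 3y^2 − 12y + 9. Dividing through by 3 gives the monic gcd y^2 − 4y + 3.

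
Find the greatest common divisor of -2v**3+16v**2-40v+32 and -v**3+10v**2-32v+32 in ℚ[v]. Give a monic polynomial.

v**2-6v+8

Apply the Euclidean algorithm:
  -2v**3+16v**2-40v+32 = (2)(-v**3+10v**2-32v+32) + (-4v**2+24v-32)
  -v**3+10v**2-32v+32 = ((1/4)v-1)(-4v**2+24v-32) + (0)
Last nonzero remainder: -4v**2+24v-32. Dividing through by -4 gives the monic gcd v**2-6v+8.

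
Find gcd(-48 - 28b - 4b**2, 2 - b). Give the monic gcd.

1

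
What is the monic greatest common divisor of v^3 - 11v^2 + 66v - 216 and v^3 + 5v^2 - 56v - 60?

v - 6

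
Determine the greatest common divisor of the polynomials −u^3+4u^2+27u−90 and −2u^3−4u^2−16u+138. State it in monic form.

u−3

By polynomial division,
  −u^3+4u^2+27u−90 = (1/2)(−2u^3−4u^2−16u+138) + (6u^2+35u−159)
  −2u^3−4u^2−16u+138 = (−(1/3)u+23/18)(6u^2+35u−159) + (−(2047/18)u+2047/6)
  6u^2+35u−159 = (−(108/2047)u−954/2047)(−(2047/18)u+2047/6) + (0)
Last nonzero remainder: −(2047/18)u+2047/6. Dividing through by −2047/18 gives the monic gcd u−3.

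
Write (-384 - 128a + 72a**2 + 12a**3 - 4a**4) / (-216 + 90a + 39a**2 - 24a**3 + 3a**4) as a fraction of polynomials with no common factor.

(48 + 4a - 4a**2)/(27 - 18a + 3a**2)

Apply the Euclidean algorithm:
  -4a**4 + 12a**3 + 72a**2 - 128a - 384 = (-4/3)(3a**4 - 24a**3 + 39a**2 + 90a - 216) + (-20a**3 + 124a**2 - 8a - 672)
  3a**4 - 24a**3 + 39a**2 + 90a - 216 = (-(3/20)a + 27/100)(-20a**3 + 124a**2 - 8a - 672) + ((108/25)a**2 - (216/25)a - 864/25)
  -20a**3 + 124a**2 - 8a - 672 = (-(125/27)a + 175/9)((108/25)a**2 - (216/25)a - 864/25) + (0)
Last nonzero remainder: (108/25)a**2 - (216/25)a - 864/25. Dividing through by 108/25 gives the monic gcd a**2 - 2a - 8.
Cancel a**2 - 2a - 8 from numerator and denominator to get the reduced form.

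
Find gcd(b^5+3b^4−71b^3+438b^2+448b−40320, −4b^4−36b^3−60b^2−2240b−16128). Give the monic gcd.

b^3+b^2+7b+504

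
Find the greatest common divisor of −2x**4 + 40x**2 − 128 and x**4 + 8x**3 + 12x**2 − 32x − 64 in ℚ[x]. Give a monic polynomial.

x**3 + 4x**2 − 4x − 16

Apply the Euclidean algorithm:
  −2x**4 + 40x**2 − 128 = (−2)(x**4 + 8x**3 + 12x**2 − 32x − 64) + (16x**3 + 64x**2 − 64x − 256)
  x**4 + 8x**3 + 12x**2 − 32x − 64 = ((1/16)x + 1/4)(16x**3 + 64x**2 − 64x − 256) + (0)
Last nonzero remainder: 16x**3 + 64x**2 − 64x − 256. Dividing through by 16 gives the monic gcd x**3 + 4x**2 − 4x − 16.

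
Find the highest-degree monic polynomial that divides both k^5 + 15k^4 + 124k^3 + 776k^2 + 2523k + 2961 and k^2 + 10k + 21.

k^2 + 10k + 21

By polynomial division,
  k^5 + 15k^4 + 124k^3 + 776k^2 + 2523k + 2961 = (k^3 + 5k^2 + 53k + 141)(k^2 + 10k + 21) + (0)
The last nonzero remainder k^2 + 10k + 21 is already monic.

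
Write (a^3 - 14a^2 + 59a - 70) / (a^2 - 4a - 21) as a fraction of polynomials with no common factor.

(a^2 - 7a + 10)/(a + 3)

Apply the Euclidean algorithm:
  a^3 - 14a^2 + 59a - 70 = (a - 10)(a^2 - 4a - 21) + (40a - 280)
  a^2 - 4a - 21 = ((1/40)a + 3/40)(40a - 280) + (0)
Last nonzero remainder: 40a - 280. Dividing through by 40 gives the monic gcd a - 7.
Cancel a - 7 from numerator and denominator to get the reduced form.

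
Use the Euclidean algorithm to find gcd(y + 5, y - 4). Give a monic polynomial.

1

Repeated division with remainder:
  y + 5 = (y - 4) + (9)
  y - 4 = ((1/9)y - 4/9)(9) + (0)
The last nonzero remainder is the constant 9, so the polynomials are coprime and gcd = 1.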